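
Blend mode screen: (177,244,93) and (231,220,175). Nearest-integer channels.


Screen: C = 255 - (255-A)×(255-B)/255, rounded to nearest integer
R: 255 - (255-177)×(255-231)/255 = 255 - 1872/255 ≈ 255 - 7.341 = 247.659 → 248
G: 255 - (255-244)×(255-220)/255 = 255 - 385/255 ≈ 255 - 1.510 = 253.490 → 253
B: 255 - (255-93)×(255-175)/255 = 255 - 12960/255 ≈ 255 - 50.824 = 204.176 → 204
= RGB(248, 253, 204)


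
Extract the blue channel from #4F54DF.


Color: #4F54DF
R = 4F = 79
G = 54 = 84
B = DF = 223
Blue = 223


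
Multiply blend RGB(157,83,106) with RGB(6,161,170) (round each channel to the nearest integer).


Multiply: C = A×B/255, rounded to nearest integer
R: 157×6/255 = 942/255 ≈ 3.694 → 4
G: 83×161/255 = 13363/255 ≈ 52.404 → 52
B: 106×170/255 = 18020/255 ≈ 70.667 → 71
= RGB(4, 52, 71)


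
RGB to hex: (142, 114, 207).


R = 142 → 8E (hex)
G = 114 → 72 (hex)
B = 207 → CF (hex)
Hex = #8E72CF


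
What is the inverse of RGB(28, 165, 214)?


Invert: (255-R, 255-G, 255-B)
R: 255-28 = 227
G: 255-165 = 90
B: 255-214 = 41
= RGB(227, 90, 41)


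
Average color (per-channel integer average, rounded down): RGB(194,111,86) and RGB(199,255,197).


Midpoint: each channel = ⌊(C₁+C₂)/2⌋
R: ⌊(194+199)/2⌋ = 196
G: ⌊(111+255)/2⌋ = 183
B: ⌊(86+197)/2⌋ = 141
= RGB(196, 183, 141)


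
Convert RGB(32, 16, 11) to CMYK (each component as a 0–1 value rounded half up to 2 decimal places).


R'=32/255≈0.1255, G'=16/255≈0.0627, B'=11/255≈0.0431
K = 1 - max(R',G',B') = 1 - 32/255 = 223/255 = 0.87450… → 0.87
(1-R'-K)/(1-K) simplifies to (max-R)/max with max = 32:
C = (32-32)/32 = 0/32 = 0 → 0.00
M = (32-16)/32 = 16/32 = 0.5 → 0.50
Y = (32-11)/32 = 21/32 = 0.65625 → 0.66
= CMYK(0.00, 0.50, 0.66, 0.87)


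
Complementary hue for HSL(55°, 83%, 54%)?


Complement = opposite side of color wheel = hue + 180°
H' = (55 + 180) mod 360 = 235°
S and L unchanged.
= HSL(235°, 83%, 54%)


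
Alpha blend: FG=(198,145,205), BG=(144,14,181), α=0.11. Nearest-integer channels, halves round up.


C = α×F + (1-α)×B, with 1-α = 0.89
R: 0.11×198 + 0.89×144 = 21.78 + 128.16 = 149.94 → 150
G: 0.11×145 + 0.89×14 = 15.95 + 12.46 = 28.41 → 28
B: 0.11×205 + 0.89×181 = 22.55 + 161.09 = 183.64 → 184
= RGB(150, 28, 184)


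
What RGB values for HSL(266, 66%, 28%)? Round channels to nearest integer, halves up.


H=266°, S=0.66, L=0.28
C = (1-|2L-1|)×S = (1-|-0.44|)×0.66 = 0.3696
H' = H/60 = 266/60 ≈ 4.4333; X = C×(1-|H' mod 2 - 1|) = 0.16016
m = L - C/2 = 0.28 - 0.1848 = 0.0952
Sector ⌊H'⌋ = 4 → (R',G',B') = (0.16016, 0.0, 0.3696)
RGB = ((R'+m)×255, (G'+m)×255, (B'+m)×255) = (65.1168, 24.276, 118.524)
Round half up → RGB(65, 24, 119)


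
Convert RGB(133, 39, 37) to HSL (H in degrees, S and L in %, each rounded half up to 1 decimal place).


Normalize: R'=133/255≈0.5216, G'=39/255≈0.1529, B'=37/255≈0.1451
Max=133/255, Min=37/255, Δ=Max-Min=96/255
L = (Max+Min)/2 = (133+37)/510 = 170/510 = 0.33333… → L = 33.3%
L ≤ 0.5 → S = Δ/(Max+Min) = 96/(133+37) = 96/170 = 0.56470… → S = 56.5%
(the 1/255 factors cancel in S and H, so raw channel differences can be used)
Max is R' → H = 60 × (((G-B)/Δ) mod 6) = 60 × (((39-37)/96) mod 6)
  2/96 = 0.0208…
  H = 60 × 0.0208… = 1.25° → H = 1.3°
= HSL(1.3°, 56.5%, 33.3%)


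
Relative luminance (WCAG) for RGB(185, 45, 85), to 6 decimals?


Linearize each channel (sRGB transfer function): c = v/255; c_lin = c/12.92 if c ≤ 0.04045, else ((c+0.055)/1.055)^2.4
  R: 185/255 ≈ 0.725490 > 0.04045 → ((0.725490+0.055)/1.055)^2.4 ≈ 0.485150
  G: 45/255 ≈ 0.176471 > 0.04045 → ((0.176471+0.055)/1.055)^2.4 ≈ 0.026241
  B: 85/255 ≈ 0.333333 > 0.04045 → ((0.333333+0.055)/1.055)^2.4 ≈ 0.090842
R_lin = 0.485150, G_lin = 0.026241, B_lin = 0.090842
L = 0.2126×R + 0.7152×G + 0.0722×B
L = 0.2126×0.485150 + 0.7152×0.026241 + 0.0722×0.090842
L ≈ 0.128469


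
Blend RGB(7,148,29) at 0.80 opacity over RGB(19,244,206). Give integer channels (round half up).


C = α×F + (1-α)×B, with 1-α = 0.20
R: 0.80×7 + 0.20×19 = 5.60 + 3.80 = 9.40 → 9
G: 0.80×148 + 0.20×244 = 118.40 + 48.80 = 167.20 → 167
B: 0.80×29 + 0.20×206 = 23.20 + 41.20 = 64.40 → 64
= RGB(9, 167, 64)


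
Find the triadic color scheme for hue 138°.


Triadic: equally spaced at 120° intervals
H1 = 138°
H2 = (138 + 120) mod 360 = 258°
H3 = (138 + 240) mod 360 = 18°
Triadic = 138°, 258°, 18°


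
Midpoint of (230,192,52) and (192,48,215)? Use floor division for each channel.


Midpoint: each channel = ⌊(C₁+C₂)/2⌋
R: ⌊(230+192)/2⌋ = 211
G: ⌊(192+48)/2⌋ = 120
B: ⌊(52+215)/2⌋ = 133
= RGB(211, 120, 133)


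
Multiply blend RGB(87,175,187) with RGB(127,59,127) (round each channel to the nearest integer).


Multiply: C = A×B/255, rounded to nearest integer
R: 87×127/255 = 11049/255 ≈ 43.329 → 43
G: 175×59/255 = 10325/255 ≈ 40.490 → 40
B: 187×127/255 = 23749/255 ≈ 93.133 → 93
= RGB(43, 40, 93)


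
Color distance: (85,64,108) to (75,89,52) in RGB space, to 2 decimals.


d = √[(R₁-R₂)² + (G₁-G₂)² + (B₁-B₂)²]
d = √[(85-75)² + (64-89)² + (108-52)²]
d = √[100 + 625 + 3136]
d = √3861
d ≈ 62.14


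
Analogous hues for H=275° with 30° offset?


Base hue: 275°
Left analog: (275 - 30) mod 360 = 245°
Right analog: (275 + 30) mod 360 = 305°
Analogous hues = 245° and 305°


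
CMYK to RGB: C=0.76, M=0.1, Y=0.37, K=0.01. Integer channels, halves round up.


R = 255 × (1-C) × (1-K) = 255 × 0.24 × 0.99 = 60.588 → 61
G = 255 × (1-M) × (1-K) = 255 × 0.90 × 0.99 = 227.205 → 227
B = 255 × (1-Y) × (1-K) = 255 × 0.63 × 0.99 = 159.0435 → 159
= RGB(61, 227, 159)


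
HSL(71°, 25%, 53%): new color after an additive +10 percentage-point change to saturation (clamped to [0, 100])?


Original S = 25%
Adjustment = +10 percentage points
New S = 25 + (10) = 35
Clamp to [0, 100] → 35
= HSL(71°, 35%, 53%)


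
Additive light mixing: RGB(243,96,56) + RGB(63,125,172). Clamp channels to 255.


Additive: each channel = min(255, C₁+C₂)
R: 243+63 = 306 → 255
G: 96+125 = 221 → 221
B: 56+172 = 228 → 228
= RGB(255, 221, 228)


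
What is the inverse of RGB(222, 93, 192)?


Invert: (255-R, 255-G, 255-B)
R: 255-222 = 33
G: 255-93 = 162
B: 255-192 = 63
= RGB(33, 162, 63)


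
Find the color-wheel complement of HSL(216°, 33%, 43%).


Complement = opposite side of color wheel = hue + 180°
H' = (216 + 180) mod 360 = 36°
S and L unchanged.
= HSL(36°, 33%, 43%)


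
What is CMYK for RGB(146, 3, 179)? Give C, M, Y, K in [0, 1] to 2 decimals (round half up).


R'=146/255≈0.5725, G'=3/255≈0.0118, B'=179/255≈0.7020
K = 1 - max(R',G',B') = 1 - 179/255 = 76/255 = 0.29803… → 0.30
(1-R'-K)/(1-K) simplifies to (max-R)/max with max = 179:
C = (179-146)/179 = 33/179 = 0.18435… → 0.18
M = (179-3)/179 = 176/179 = 0.98324… → 0.98
Y = (179-179)/179 = 0/179 = 0 → 0.00
= CMYK(0.18, 0.98, 0.00, 0.30)


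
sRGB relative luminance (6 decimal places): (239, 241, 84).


Linearize each channel (sRGB transfer function): c = v/255; c_lin = c/12.92 if c ≤ 0.04045, else ((c+0.055)/1.055)^2.4
  R: 239/255 ≈ 0.937255 > 0.04045 → ((0.937255+0.055)/1.055)^2.4 ≈ 0.863157
  G: 241/255 ≈ 0.945098 > 0.04045 → ((0.945098+0.055)/1.055)^2.4 ≈ 0.879622
  B: 84/255 ≈ 0.329412 > 0.04045 → ((0.329412+0.055)/1.055)^2.4 ≈ 0.088656
R_lin = 0.863157, G_lin = 0.879622, B_lin = 0.088656
L = 0.2126×R + 0.7152×G + 0.0722×B
L = 0.2126×0.863157 + 0.7152×0.879622 + 0.0722×0.088656
L ≈ 0.819014


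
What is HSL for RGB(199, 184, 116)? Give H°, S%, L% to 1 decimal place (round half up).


Normalize: R'=199/255≈0.7804, G'=184/255≈0.7216, B'=116/255≈0.4549
Max=199/255, Min=116/255, Δ=Max-Min=83/255
L = (Max+Min)/2 = (199+116)/510 = 315/510 = 0.61764… → L = 61.8%
L > 0.5 → S = Δ/(2-Max-Min) = 83/(510-199-116) = 83/195 = 0.42564… → S = 42.6%
(the 1/255 factors cancel in S and H, so raw channel differences can be used)
Max is R' → H = 60 × (((G-B)/Δ) mod 6) = 60 × (((184-116)/83) mod 6)
  68/83 = 0.8192…
  H = 60 × 0.8192… = 49.156…° → H = 49.2°
= HSL(49.2°, 42.6%, 61.8%)


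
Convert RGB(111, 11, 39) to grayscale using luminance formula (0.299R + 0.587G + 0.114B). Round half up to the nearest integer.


Gray = 0.299×R + 0.587×G + 0.114×B
Gray = 0.299×111 + 0.587×11 + 0.114×39
Gray = 33.189 + 6.457 + 4.446
Gray = 44.092 → round half up → 44
Gray = 44


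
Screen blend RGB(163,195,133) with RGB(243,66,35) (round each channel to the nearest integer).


Screen: C = 255 - (255-A)×(255-B)/255, rounded to nearest integer
R: 255 - (255-163)×(255-243)/255 = 255 - 1104/255 ≈ 255 - 4.329 = 250.671 → 251
G: 255 - (255-195)×(255-66)/255 = 255 - 11340/255 ≈ 255 - 44.471 = 210.529 → 211
B: 255 - (255-133)×(255-35)/255 = 255 - 26840/255 ≈ 255 - 105.255 = 149.745 → 150
= RGB(251, 211, 150)


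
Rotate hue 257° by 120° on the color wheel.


New hue = (H + rotation) mod 360
New hue = (257 + 120) mod 360
= 377 mod 360
= 17°


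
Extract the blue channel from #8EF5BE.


Color: #8EF5BE
R = 8E = 142
G = F5 = 245
B = BE = 190
Blue = 190


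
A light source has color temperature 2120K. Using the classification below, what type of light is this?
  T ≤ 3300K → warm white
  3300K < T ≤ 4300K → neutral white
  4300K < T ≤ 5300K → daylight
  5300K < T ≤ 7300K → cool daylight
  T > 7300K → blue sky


Temperature: 2120K
2120K ≤ 3300K → warm white
Classification: warm white


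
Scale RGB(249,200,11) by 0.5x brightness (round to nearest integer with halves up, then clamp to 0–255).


Multiply each channel by 0.5, round half up, clamp to [0, 255]
R: 249×0.5 = 124.5 → round → 125
G: 200×0.5 = 100
B: 11×0.5 = 5.5 → round → 6
= RGB(125, 100, 6)


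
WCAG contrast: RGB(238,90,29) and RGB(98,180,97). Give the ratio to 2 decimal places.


Linearize each sRGB channel c=v/255: c/12.92 if c ≤ 0.04045 else ((c+0.055)/1.055)^2.4
L = 0.2126×R_lin + 0.7152×G_lin + 0.0722×B_lin
Color 1 (238,90,29):
  R=238: 238/255≈0.9333 > 0.04045 → ((0.9333+0.055)/1.055)^2.4 ≈ 0.85499
  G=90: 90/255≈0.3529 > 0.04045 → ((0.3529+0.055)/1.055)^2.4 ≈ 0.10224
  B=29: 29/255≈0.1137 > 0.04045 → ((0.1137+0.055)/1.055)^2.4 ≈ 0.01229
  L1 = 0.2126×0.85499 + 0.7152×0.10224 + 0.0722×0.01229 ≈ 0.25578
Color 2 (98,180,97):
  R=98: 98/255≈0.3843 > 0.04045 → ((0.3843+0.055)/1.055)^2.4 ≈ 0.12214
  G=180: 180/255≈0.7059 > 0.04045 → ((0.7059+0.055)/1.055)^2.4 ≈ 0.45641
  B=97: 97/255≈0.3804 > 0.04045 → ((0.3804+0.055)/1.055)^2.4 ≈ 0.11954
  L2 = 0.2126×0.12214 + 0.7152×0.45641 + 0.0722×0.11954 ≈ 0.36102
Lighter = 0.36102, Darker = 0.25578
Ratio = (L_lighter + 0.05) / (L_darker + 0.05)
Ratio = (0.36102 + 0.05) / (0.25578 + 0.05) = 0.41102 / 0.30578 ≈ 1.3442
Ratio ≈ 1.34:1


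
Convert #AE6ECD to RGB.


AE → 174 (R)
6E → 110 (G)
CD → 205 (B)
= RGB(174, 110, 205)


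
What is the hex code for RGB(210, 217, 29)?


R = 210 → D2 (hex)
G = 217 → D9 (hex)
B = 29 → 1D (hex)
Hex = #D2D91D


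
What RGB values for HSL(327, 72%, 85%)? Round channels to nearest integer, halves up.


H=327°, S=0.72, L=0.85
C = (1-|2L-1|)×S = (1-|0.70|)×0.72 = 0.216
H' = H/60 = 327/60 ≈ 5.4500; X = C×(1-|H' mod 2 - 1|) = 0.1188
m = L - C/2 = 0.85 - 0.108 = 0.742
Sector ⌊H'⌋ = 5 → (R',G',B') = (0.216, 0.0, 0.1188)
RGB = ((R'+m)×255, (G'+m)×255, (B'+m)×255) = (244.29, 189.21, 219.504)
Round half up → RGB(244, 189, 220)


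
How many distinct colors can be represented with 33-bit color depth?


Colors = 2^bits = 2^33
= 8,589,934,592 colors


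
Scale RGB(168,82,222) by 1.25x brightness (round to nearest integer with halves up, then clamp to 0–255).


Multiply each channel by 1.25, round half up, clamp to [0, 255]
R: 168×1.25 = 210
G: 82×1.25 = 102.5 → round → 103
B: 222×1.25 = 277.5 → round → 278 → clamp → 255
= RGB(210, 103, 255)


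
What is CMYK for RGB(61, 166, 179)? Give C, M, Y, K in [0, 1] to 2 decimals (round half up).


R'=61/255≈0.2392, G'=166/255≈0.6510, B'=179/255≈0.7020
K = 1 - max(R',G',B') = 1 - 179/255 = 76/255 = 0.29803… → 0.30
(1-R'-K)/(1-K) simplifies to (max-R)/max with max = 179:
C = (179-61)/179 = 118/179 = 0.65921… → 0.66
M = (179-166)/179 = 13/179 = 0.07262… → 0.07
Y = (179-179)/179 = 0/179 = 0 → 0.00
= CMYK(0.66, 0.07, 0.00, 0.30)


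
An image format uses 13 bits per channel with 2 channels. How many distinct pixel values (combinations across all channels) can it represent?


Total bits = 13 bits/channel × 2 channels = 26 bits
Distinct pixel values = 2^26
= 67,108,864 pixel values


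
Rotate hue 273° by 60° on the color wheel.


New hue = (H + rotation) mod 360
New hue = (273 + 60) mod 360
= 333 mod 360
= 333°


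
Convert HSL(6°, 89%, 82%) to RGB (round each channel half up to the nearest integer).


H=6°, S=0.89, L=0.82
C = (1-|2L-1|)×S = (1-|0.64|)×0.89 = 0.3204
H' = H/60 = 6/60 ≈ 0.1000; X = C×(1-|H' mod 2 - 1|) = 0.03204
m = L - C/2 = 0.82 - 0.1602 = 0.6598
Sector ⌊H'⌋ = 0 → (R',G',B') = (0.3204, 0.03204, 0.0)
RGB = ((R'+m)×255, (G'+m)×255, (B'+m)×255) = (249.951, 176.4192, 168.249)
Round half up → RGB(250, 176, 168)


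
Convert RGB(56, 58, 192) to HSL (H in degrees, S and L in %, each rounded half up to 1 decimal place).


Normalize: R'=56/255≈0.2196, G'=58/255≈0.2275, B'=192/255≈0.7529
Max=192/255, Min=56/255, Δ=Max-Min=136/255
L = (Max+Min)/2 = (192+56)/510 = 248/510 = 0.48627… → L = 48.6%
L ≤ 0.5 → S = Δ/(Max+Min) = 136/(192+56) = 136/248 = 0.54838… → S = 54.8%
(the 1/255 factors cancel in S and H, so raw channel differences can be used)
Max is B' → H = 60 × ((R-G)/Δ + 4) = 60 × ((56-58)/136 + 4)
  -2/136 + 4 = -0.0147… + 4 = 3.9852…
  H = 60 × 3.9852… = 239.117…° → H = 239.1°
= HSL(239.1°, 54.8%, 48.6%)


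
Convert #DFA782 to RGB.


DF → 223 (R)
A7 → 167 (G)
82 → 130 (B)
= RGB(223, 167, 130)


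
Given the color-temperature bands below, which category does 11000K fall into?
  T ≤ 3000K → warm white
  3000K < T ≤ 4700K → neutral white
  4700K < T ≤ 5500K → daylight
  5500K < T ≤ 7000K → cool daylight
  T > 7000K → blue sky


Temperature: 11000K
11000K > 7000K → blue sky
Classification: blue sky


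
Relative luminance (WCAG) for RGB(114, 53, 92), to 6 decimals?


Linearize each channel (sRGB transfer function): c = v/255; c_lin = c/12.92 if c ≤ 0.04045, else ((c+0.055)/1.055)^2.4
  R: 114/255 ≈ 0.447059 > 0.04045 → ((0.447059+0.055)/1.055)^2.4 ≈ 0.168269
  G: 53/255 ≈ 0.207843 > 0.04045 → ((0.207843+0.055)/1.055)^2.4 ≈ 0.035601
  B: 92/255 ≈ 0.360784 > 0.04045 → ((0.360784+0.055)/1.055)^2.4 ≈ 0.107023
R_lin = 0.168269, G_lin = 0.035601, B_lin = 0.107023
L = 0.2126×R + 0.7152×G + 0.0722×B
L = 0.2126×0.168269 + 0.7152×0.035601 + 0.0722×0.107023
L ≈ 0.068963


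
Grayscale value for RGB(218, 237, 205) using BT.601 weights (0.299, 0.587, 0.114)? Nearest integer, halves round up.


Gray = 0.299×R + 0.587×G + 0.114×B
Gray = 0.299×218 + 0.587×237 + 0.114×205
Gray = 65.182 + 139.119 + 23.370
Gray = 227.671 → round half up → 228
Gray = 228


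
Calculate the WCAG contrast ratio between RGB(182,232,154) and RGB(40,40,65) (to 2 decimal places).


Linearize each sRGB channel c=v/255: c/12.92 if c ≤ 0.04045 else ((c+0.055)/1.055)^2.4
L = 0.2126×R_lin + 0.7152×G_lin + 0.0722×B_lin
Color 1 (182,232,154):
  R=182: 182/255≈0.7137 > 0.04045 → ((0.7137+0.055)/1.055)^2.4 ≈ 0.46778
  G=232: 232/255≈0.9098 > 0.04045 → ((0.9098+0.055)/1.055)^2.4 ≈ 0.80695
  B=154: 154/255≈0.6039 > 0.04045 → ((0.6039+0.055)/1.055)^2.4 ≈ 0.32314
  L1 = 0.2126×0.46778 + 0.7152×0.80695 + 0.0722×0.32314 ≈ 0.69991
Color 2 (40,40,65):
  R=40: 40/255≈0.1569 > 0.04045 → ((0.1569+0.055)/1.055)^2.4 ≈ 0.02122
  G=40: 40/255≈0.1569 > 0.04045 → ((0.1569+0.055)/1.055)^2.4 ≈ 0.02122
  B=65: 65/255≈0.2549 > 0.04045 → ((0.2549+0.055)/1.055)^2.4 ≈ 0.05286
  L2 = 0.2126×0.02122 + 0.7152×0.02122 + 0.0722×0.05286 ≈ 0.02350
Lighter = 0.69991, Darker = 0.02350
Ratio = (L_lighter + 0.05) / (L_darker + 0.05)
Ratio = (0.69991 + 0.05) / (0.02350 + 0.05) = 0.74991 / 0.07350 ≈ 10.2024
Ratio ≈ 10.20:1


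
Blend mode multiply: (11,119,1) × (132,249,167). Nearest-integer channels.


Multiply: C = A×B/255, rounded to nearest integer
R: 11×132/255 = 1452/255 ≈ 5.694 → 6
G: 119×249/255 = 29631/255 ≈ 116.200 → 116
B: 1×167/255 = 167/255 ≈ 0.655 → 1
= RGB(6, 116, 1)


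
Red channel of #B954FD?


Color: #B954FD
R = B9 = 185
G = 54 = 84
B = FD = 253
Red = 185


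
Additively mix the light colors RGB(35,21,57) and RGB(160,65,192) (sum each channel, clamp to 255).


Additive: each channel = min(255, C₁+C₂)
R: 35+160 = 195 → 195
G: 21+65 = 86 → 86
B: 57+192 = 249 → 249
= RGB(195, 86, 249)


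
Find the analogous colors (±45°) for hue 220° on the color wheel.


Base hue: 220°
Left analog: (220 - 45) mod 360 = 175°
Right analog: (220 + 45) mod 360 = 265°
Analogous hues = 175° and 265°


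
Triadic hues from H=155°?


Triadic: equally spaced at 120° intervals
H1 = 155°
H2 = (155 + 120) mod 360 = 275°
H3 = (155 + 240) mod 360 = 35°
Triadic = 155°, 275°, 35°


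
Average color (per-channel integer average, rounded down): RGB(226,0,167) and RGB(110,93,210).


Midpoint: each channel = ⌊(C₁+C₂)/2⌋
R: ⌊(226+110)/2⌋ = 168
G: ⌊(0+93)/2⌋ = 46
B: ⌊(167+210)/2⌋ = 188
= RGB(168, 46, 188)


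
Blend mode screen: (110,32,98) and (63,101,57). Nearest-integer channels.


Screen: C = 255 - (255-A)×(255-B)/255, rounded to nearest integer
R: 255 - (255-110)×(255-63)/255 = 255 - 27840/255 ≈ 255 - 109.176 = 145.824 → 146
G: 255 - (255-32)×(255-101)/255 = 255 - 34342/255 ≈ 255 - 134.675 = 120.325 → 120
B: 255 - (255-98)×(255-57)/255 = 255 - 31086/255 ≈ 255 - 121.906 = 133.094 → 133
= RGB(146, 120, 133)


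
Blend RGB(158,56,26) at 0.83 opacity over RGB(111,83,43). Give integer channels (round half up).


C = α×F + (1-α)×B, with 1-α = 0.17
R: 0.83×158 + 0.17×111 = 131.14 + 18.87 = 150.01 → 150
G: 0.83×56 + 0.17×83 = 46.48 + 14.11 = 60.59 → 61
B: 0.83×26 + 0.17×43 = 21.58 + 7.31 = 28.89 → 29
= RGB(150, 61, 29)


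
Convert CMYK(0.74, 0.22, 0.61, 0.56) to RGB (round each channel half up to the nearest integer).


R = 255 × (1-C) × (1-K) = 255 × 0.26 × 0.44 = 29.172 → 29
G = 255 × (1-M) × (1-K) = 255 × 0.78 × 0.44 = 87.516 → 88
B = 255 × (1-Y) × (1-K) = 255 × 0.39 × 0.44 = 43.758 → 44
= RGB(29, 88, 44)


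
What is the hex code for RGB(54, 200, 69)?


R = 54 → 36 (hex)
G = 200 → C8 (hex)
B = 69 → 45 (hex)
Hex = #36C845


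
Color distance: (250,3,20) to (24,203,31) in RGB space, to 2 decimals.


d = √[(R₁-R₂)² + (G₁-G₂)² + (B₁-B₂)²]
d = √[(250-24)² + (3-203)² + (20-31)²]
d = √[51076 + 40000 + 121]
d = √91197
d ≈ 301.99


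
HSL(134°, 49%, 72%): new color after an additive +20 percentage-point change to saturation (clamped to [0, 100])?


Original S = 49%
Adjustment = +20 percentage points
New S = 49 + (20) = 69
Clamp to [0, 100] → 69
= HSL(134°, 69%, 72%)


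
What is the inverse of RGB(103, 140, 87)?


Invert: (255-R, 255-G, 255-B)
R: 255-103 = 152
G: 255-140 = 115
B: 255-87 = 168
= RGB(152, 115, 168)


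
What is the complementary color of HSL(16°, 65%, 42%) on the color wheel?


Complement = opposite side of color wheel = hue + 180°
H' = (16 + 180) mod 360 = 196°
S and L unchanged.
= HSL(196°, 65%, 42%)


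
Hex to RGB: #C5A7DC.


C5 → 197 (R)
A7 → 167 (G)
DC → 220 (B)
= RGB(197, 167, 220)


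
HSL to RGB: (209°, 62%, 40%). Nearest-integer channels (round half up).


H=209°, S=0.62, L=0.40
C = (1-|2L-1|)×S = (1-|-0.20|)×0.62 = 0.496
H' = H/60 = 209/60 ≈ 3.4833; X = C×(1-|H' mod 2 - 1|) ≈ 0.2563
m = L - C/2 = 0.40 - 0.248 = 0.152
Sector ⌊H'⌋ = 3 → (R',G',B') = (0.0, ≈0.2563, 0.496)
RGB = ((R'+m)×255, (G'+m)×255, (B'+m)×255) = (38.76, 104.108, 165.24)
Round half up → RGB(39, 104, 165)


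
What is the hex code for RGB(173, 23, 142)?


R = 173 → AD (hex)
G = 23 → 17 (hex)
B = 142 → 8E (hex)
Hex = #AD178E


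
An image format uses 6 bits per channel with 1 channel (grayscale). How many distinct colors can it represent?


Total bits = 6 bits/channel × 1 channels = 6 bits
Distinct colors = 2^6
= 64 colors


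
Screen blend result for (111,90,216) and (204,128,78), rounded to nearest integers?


Screen: C = 255 - (255-A)×(255-B)/255, rounded to nearest integer
R: 255 - (255-111)×(255-204)/255 = 255 - 7344/255 ≈ 255 - 28.800 = 226.200 → 226
G: 255 - (255-90)×(255-128)/255 = 255 - 20955/255 ≈ 255 - 82.176 = 172.824 → 173
B: 255 - (255-216)×(255-78)/255 = 255 - 6903/255 ≈ 255 - 27.071 = 227.929 → 228
= RGB(226, 173, 228)


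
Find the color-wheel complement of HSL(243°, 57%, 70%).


Complement = opposite side of color wheel = hue + 180°
H' = (243 + 180) mod 360 = 63°
S and L unchanged.
= HSL(63°, 57%, 70%)


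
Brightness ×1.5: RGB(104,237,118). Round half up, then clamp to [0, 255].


Multiply each channel by 1.5, round half up, clamp to [0, 255]
R: 104×1.5 = 156
G: 237×1.5 = 355.5 → round → 356 → clamp → 255
B: 118×1.5 = 177
= RGB(156, 255, 177)


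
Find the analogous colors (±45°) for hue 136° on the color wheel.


Base hue: 136°
Left analog: (136 - 45) mod 360 = 91°
Right analog: (136 + 45) mod 360 = 181°
Analogous hues = 91° and 181°


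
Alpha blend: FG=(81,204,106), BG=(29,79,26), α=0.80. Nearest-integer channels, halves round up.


C = α×F + (1-α)×B, with 1-α = 0.20
R: 0.80×81 + 0.20×29 = 64.80 + 5.80 = 70.60 → 71
G: 0.80×204 + 0.20×79 = 163.20 + 15.80 = 179.00 → 179
B: 0.80×106 + 0.20×26 = 84.80 + 5.20 = 90.00 → 90
= RGB(71, 179, 90)


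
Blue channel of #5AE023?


Color: #5AE023
R = 5A = 90
G = E0 = 224
B = 23 = 35
Blue = 35


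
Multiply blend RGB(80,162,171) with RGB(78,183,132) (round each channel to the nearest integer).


Multiply: C = A×B/255, rounded to nearest integer
R: 80×78/255 = 6240/255 ≈ 24.471 → 24
G: 162×183/255 = 29646/255 ≈ 116.259 → 116
B: 171×132/255 = 22572/255 ≈ 88.518 → 89
= RGB(24, 116, 89)


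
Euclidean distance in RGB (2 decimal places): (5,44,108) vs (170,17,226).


d = √[(R₁-R₂)² + (G₁-G₂)² + (B₁-B₂)²]
d = √[(5-170)² + (44-17)² + (108-226)²]
d = √[27225 + 729 + 13924]
d = √41878
d ≈ 204.64


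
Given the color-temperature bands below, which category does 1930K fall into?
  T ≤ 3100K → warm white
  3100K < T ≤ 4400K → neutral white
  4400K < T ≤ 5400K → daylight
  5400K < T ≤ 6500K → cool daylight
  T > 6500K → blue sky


Temperature: 1930K
1930K ≤ 3100K → warm white
Classification: warm white


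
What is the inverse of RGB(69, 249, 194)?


Invert: (255-R, 255-G, 255-B)
R: 255-69 = 186
G: 255-249 = 6
B: 255-194 = 61
= RGB(186, 6, 61)


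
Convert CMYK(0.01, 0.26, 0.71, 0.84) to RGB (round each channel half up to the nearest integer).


R = 255 × (1-C) × (1-K) = 255 × 0.99 × 0.16 = 40.392 → 40
G = 255 × (1-M) × (1-K) = 255 × 0.74 × 0.16 = 30.192 → 30
B = 255 × (1-Y) × (1-K) = 255 × 0.29 × 0.16 = 11.832 → 12
= RGB(40, 30, 12)


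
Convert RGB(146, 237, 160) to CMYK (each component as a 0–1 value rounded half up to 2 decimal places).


R'=146/255≈0.5725, G'=237/255≈0.9294, B'=160/255≈0.6275
K = 1 - max(R',G',B') = 1 - 237/255 = 18/255 = 0.07058… → 0.07
(1-R'-K)/(1-K) simplifies to (max-R)/max with max = 237:
C = (237-146)/237 = 91/237 = 0.38396… → 0.38
M = (237-237)/237 = 0/237 = 0 → 0.00
Y = (237-160)/237 = 77/237 = 0.32489… → 0.32
= CMYK(0.38, 0.00, 0.32, 0.07)


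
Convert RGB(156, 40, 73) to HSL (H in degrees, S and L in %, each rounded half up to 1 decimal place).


Normalize: R'=156/255≈0.6118, G'=40/255≈0.1569, B'=73/255≈0.2863
Max=156/255, Min=40/255, Δ=Max-Min=116/255
L = (Max+Min)/2 = (156+40)/510 = 196/510 = 0.38431… → L = 38.4%
L ≤ 0.5 → S = Δ/(Max+Min) = 116/(156+40) = 116/196 = 0.59183… → S = 59.2%
(the 1/255 factors cancel in S and H, so raw channel differences can be used)
Max is R' → H = 60 × (((G-B)/Δ) mod 6) = 60 × (((40-73)/116) mod 6)
  (-33)/116 = -0.2844…; negative, so add 6 → 5.7155…
  H = 60 × 5.7155… = 342.931…° → H = 342.9°
= HSL(342.9°, 59.2%, 38.4%)


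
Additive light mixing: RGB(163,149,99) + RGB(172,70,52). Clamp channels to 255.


Additive: each channel = min(255, C₁+C₂)
R: 163+172 = 335 → 255
G: 149+70 = 219 → 219
B: 99+52 = 151 → 151
= RGB(255, 219, 151)


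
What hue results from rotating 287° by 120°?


New hue = (H + rotation) mod 360
New hue = (287 + 120) mod 360
= 407 mod 360
= 47°


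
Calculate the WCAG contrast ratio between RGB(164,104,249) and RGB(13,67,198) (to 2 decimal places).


Linearize each sRGB channel c=v/255: c/12.92 if c ≤ 0.04045 else ((c+0.055)/1.055)^2.4
L = 0.2126×R_lin + 0.7152×G_lin + 0.0722×B_lin
Color 1 (164,104,249):
  R=164: 164/255≈0.6431 > 0.04045 → ((0.6431+0.055)/1.055)^2.4 ≈ 0.37124
  G=104: 104/255≈0.4078 > 0.04045 → ((0.4078+0.055)/1.055)^2.4 ≈ 0.13843
  B=249: 249/255≈0.9765 > 0.04045 → ((0.9765+0.055)/1.055)^2.4 ≈ 0.94731
  L1 = 0.2126×0.37124 + 0.7152×0.13843 + 0.0722×0.94731 ≈ 0.24633
Color 2 (13,67,198):
  R=13: 13/255≈0.0510 > 0.04045 → ((0.0510+0.055)/1.055)^2.4 ≈ 0.00402
  G=67: 67/255≈0.2627 > 0.04045 → ((0.2627+0.055)/1.055)^2.4 ≈ 0.05613
  B=198: 198/255≈0.7765 > 0.04045 → ((0.7765+0.055)/1.055)^2.4 ≈ 0.56471
  L2 = 0.2126×0.00402 + 0.7152×0.05613 + 0.0722×0.56471 ≈ 0.08177
Lighter = 0.24633, Darker = 0.08177
Ratio = (L_lighter + 0.05) / (L_darker + 0.05)
Ratio = (0.24633 + 0.05) / (0.08177 + 0.05) = 0.29633 / 0.13177 ≈ 2.2488
Ratio ≈ 2.25:1


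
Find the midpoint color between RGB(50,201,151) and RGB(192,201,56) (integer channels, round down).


Midpoint: each channel = ⌊(C₁+C₂)/2⌋
R: ⌊(50+192)/2⌋ = 121
G: ⌊(201+201)/2⌋ = 201
B: ⌊(151+56)/2⌋ = 103
= RGB(121, 201, 103)


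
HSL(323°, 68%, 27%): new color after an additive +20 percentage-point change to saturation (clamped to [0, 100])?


Original S = 68%
Adjustment = +20 percentage points
New S = 68 + (20) = 88
Clamp to [0, 100] → 88
= HSL(323°, 88%, 27%)


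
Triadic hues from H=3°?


Triadic: equally spaced at 120° intervals
H1 = 3°
H2 = (3 + 120) mod 360 = 123°
H3 = (3 + 240) mod 360 = 243°
Triadic = 3°, 123°, 243°


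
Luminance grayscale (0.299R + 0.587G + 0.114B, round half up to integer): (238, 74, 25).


Gray = 0.299×R + 0.587×G + 0.114×B
Gray = 0.299×238 + 0.587×74 + 0.114×25
Gray = 71.162 + 43.438 + 2.850
Gray = 117.450 → round half up → 117
Gray = 117


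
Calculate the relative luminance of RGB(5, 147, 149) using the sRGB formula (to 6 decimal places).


Linearize each channel (sRGB transfer function): c = v/255; c_lin = c/12.92 if c ≤ 0.04045, else ((c+0.055)/1.055)^2.4
  R: 5/255 ≈ 0.019608 ≤ 0.04045 → 0.019608/12.92 ≈ 0.001518
  G: 147/255 ≈ 0.576471 > 0.04045 → ((0.576471+0.055)/1.055)^2.4 ≈ 0.291771
  B: 149/255 ≈ 0.584314 > 0.04045 → ((0.584314+0.055)/1.055)^2.4 ≈ 0.300544
R_lin = 0.001518, G_lin = 0.291771, B_lin = 0.300544
L = 0.2126×R + 0.7152×G + 0.0722×B
L = 0.2126×0.001518 + 0.7152×0.291771 + 0.0722×0.300544
L ≈ 0.230696


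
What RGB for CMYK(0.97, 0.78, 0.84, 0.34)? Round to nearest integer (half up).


R = 255 × (1-C) × (1-K) = 255 × 0.03 × 0.66 = 5.049 → 5
G = 255 × (1-M) × (1-K) = 255 × 0.22 × 0.66 = 37.026 → 37
B = 255 × (1-Y) × (1-K) = 255 × 0.16 × 0.66 = 26.928 → 27
= RGB(5, 37, 27)


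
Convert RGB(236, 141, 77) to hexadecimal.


R = 236 → EC (hex)
G = 141 → 8D (hex)
B = 77 → 4D (hex)
Hex = #EC8D4D


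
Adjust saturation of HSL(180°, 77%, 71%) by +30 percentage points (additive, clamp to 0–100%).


Original S = 77%
Adjustment = +30 percentage points
New S = 77 + (30) = 107
Clamp to [0, 100] → 100
= HSL(180°, 100%, 71%)


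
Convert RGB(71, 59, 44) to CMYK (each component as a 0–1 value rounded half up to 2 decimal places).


R'=71/255≈0.2784, G'=59/255≈0.2314, B'=44/255≈0.1725
K = 1 - max(R',G',B') = 1 - 71/255 = 184/255 = 0.72156… → 0.72
(1-R'-K)/(1-K) simplifies to (max-R)/max with max = 71:
C = (71-71)/71 = 0/71 = 0 → 0.00
M = (71-59)/71 = 12/71 = 0.16901… → 0.17
Y = (71-44)/71 = 27/71 = 0.38028… → 0.38
= CMYK(0.00, 0.17, 0.38, 0.72)


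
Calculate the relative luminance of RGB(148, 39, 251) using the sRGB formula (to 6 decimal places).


Linearize each channel (sRGB transfer function): c = v/255; c_lin = c/12.92 if c ≤ 0.04045, else ((c+0.055)/1.055)^2.4
  R: 148/255 ≈ 0.580392 > 0.04045 → ((0.580392+0.055)/1.055)^2.4 ≈ 0.296138
  G: 39/255 ≈ 0.152941 > 0.04045 → ((0.152941+0.055)/1.055)^2.4 ≈ 0.020289
  B: 251/255 ≈ 0.984314 > 0.04045 → ((0.984314+0.055)/1.055)^2.4 ≈ 0.964686
R_lin = 0.296138, G_lin = 0.020289, B_lin = 0.964686
L = 0.2126×R + 0.7152×G + 0.0722×B
L = 0.2126×0.296138 + 0.7152×0.020289 + 0.0722×0.964686
L ≈ 0.147120


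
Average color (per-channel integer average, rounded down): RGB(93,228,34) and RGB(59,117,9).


Midpoint: each channel = ⌊(C₁+C₂)/2⌋
R: ⌊(93+59)/2⌋ = 76
G: ⌊(228+117)/2⌋ = 172
B: ⌊(34+9)/2⌋ = 21
= RGB(76, 172, 21)


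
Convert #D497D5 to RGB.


D4 → 212 (R)
97 → 151 (G)
D5 → 213 (B)
= RGB(212, 151, 213)


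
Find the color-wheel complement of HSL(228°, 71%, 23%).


Complement = opposite side of color wheel = hue + 180°
H' = (228 + 180) mod 360 = 48°
S and L unchanged.
= HSL(48°, 71%, 23%)


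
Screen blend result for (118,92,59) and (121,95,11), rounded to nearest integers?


Screen: C = 255 - (255-A)×(255-B)/255, rounded to nearest integer
R: 255 - (255-118)×(255-121)/255 = 255 - 18358/255 ≈ 255 - 71.992 = 183.008 → 183
G: 255 - (255-92)×(255-95)/255 = 255 - 26080/255 ≈ 255 - 102.275 = 152.725 → 153
B: 255 - (255-59)×(255-11)/255 = 255 - 47824/255 ≈ 255 - 187.545 = 67.455 → 67
= RGB(183, 153, 67)


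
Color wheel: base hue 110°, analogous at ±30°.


Base hue: 110°
Left analog: (110 - 30) mod 360 = 80°
Right analog: (110 + 30) mod 360 = 140°
Analogous hues = 80° and 140°


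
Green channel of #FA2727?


Color: #FA2727
R = FA = 250
G = 27 = 39
B = 27 = 39
Green = 39


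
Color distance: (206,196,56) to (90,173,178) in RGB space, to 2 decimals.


d = √[(R₁-R₂)² + (G₁-G₂)² + (B₁-B₂)²]
d = √[(206-90)² + (196-173)² + (56-178)²]
d = √[13456 + 529 + 14884]
d = √28869
d ≈ 169.91


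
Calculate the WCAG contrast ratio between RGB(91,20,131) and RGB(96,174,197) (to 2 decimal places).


Linearize each sRGB channel c=v/255: c/12.92 if c ≤ 0.04045 else ((c+0.055)/1.055)^2.4
L = 0.2126×R_lin + 0.7152×G_lin + 0.0722×B_lin
Color 1 (91,20,131):
  R=91: 91/255≈0.3569 > 0.04045 → ((0.3569+0.055)/1.055)^2.4 ≈ 0.10462
  G=20: 20/255≈0.0784 > 0.04045 → ((0.0784+0.055)/1.055)^2.4 ≈ 0.00700
  B=131: 131/255≈0.5137 > 0.04045 → ((0.5137+0.055)/1.055)^2.4 ≈ 0.22697
  L1 = 0.2126×0.10462 + 0.7152×0.00700 + 0.0722×0.22697 ≈ 0.04363
Color 2 (96,174,197):
  R=96: 96/255≈0.3765 > 0.04045 → ((0.3765+0.055)/1.055)^2.4 ≈ 0.11697
  G=174: 174/255≈0.6824 > 0.04045 → ((0.6824+0.055)/1.055)^2.4 ≈ 0.42327
  B=197: 197/255≈0.7725 > 0.04045 → ((0.7725+0.055)/1.055)^2.4 ≈ 0.55834
  L2 = 0.2126×0.11697 + 0.7152×0.42327 + 0.0722×0.55834 ≈ 0.36790
Lighter = 0.36790, Darker = 0.04363
Ratio = (L_lighter + 0.05) / (L_darker + 0.05)
Ratio = (0.36790 + 0.05) / (0.04363 + 0.05) = 0.41790 / 0.09363 ≈ 4.4633
Ratio ≈ 4.46:1


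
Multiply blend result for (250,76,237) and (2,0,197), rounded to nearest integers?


Multiply: C = A×B/255, rounded to nearest integer
R: 250×2/255 = 500/255 ≈ 1.961 → 2
G: 76×0/255 = 0/255 ≈ 0.000 → 0
B: 237×197/255 = 46689/255 ≈ 183.094 → 183
= RGB(2, 0, 183)


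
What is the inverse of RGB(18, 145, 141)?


Invert: (255-R, 255-G, 255-B)
R: 255-18 = 237
G: 255-145 = 110
B: 255-141 = 114
= RGB(237, 110, 114)


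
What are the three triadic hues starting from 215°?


Triadic: equally spaced at 120° intervals
H1 = 215°
H2 = (215 + 120) mod 360 = 335°
H3 = (215 + 240) mod 360 = 95°
Triadic = 215°, 335°, 95°


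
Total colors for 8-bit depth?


Colors = 2^bits = 2^8
= 256 colors


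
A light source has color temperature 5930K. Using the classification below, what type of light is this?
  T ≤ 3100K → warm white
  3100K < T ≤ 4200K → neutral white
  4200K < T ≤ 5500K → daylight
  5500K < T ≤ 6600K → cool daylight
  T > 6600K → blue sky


Temperature: 5930K
5500K < 5930K ≤ 6600K → cool daylight
Classification: cool daylight


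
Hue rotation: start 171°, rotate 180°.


New hue = (H + rotation) mod 360
New hue = (171 + 180) mod 360
= 351 mod 360
= 351°


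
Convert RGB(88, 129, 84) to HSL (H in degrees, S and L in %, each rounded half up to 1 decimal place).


Normalize: R'=88/255≈0.3451, G'=129/255≈0.5059, B'=84/255≈0.3294
Max=129/255, Min=84/255, Δ=Max-Min=45/255
L = (Max+Min)/2 = (129+84)/510 = 213/510 = 0.41764… → L = 41.8%
L ≤ 0.5 → S = Δ/(Max+Min) = 45/(129+84) = 45/213 = 0.21126… → S = 21.1%
(the 1/255 factors cancel in S and H, so raw channel differences can be used)
Max is G' → H = 60 × ((B-R)/Δ + 2) = 60 × ((84-88)/45 + 2)
  -4/45 + 2 = -0.0888… + 2 = 1.9111…
  H = 60 × 1.9111… = 114.666…° → H = 114.7°
= HSL(114.7°, 21.1%, 41.8%)


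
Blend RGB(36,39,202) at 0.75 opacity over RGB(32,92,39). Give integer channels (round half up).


C = α×F + (1-α)×B, with 1-α = 0.25
R: 0.75×36 + 0.25×32 = 27.00 + 8.00 = 35.00 → 35
G: 0.75×39 + 0.25×92 = 29.25 + 23.00 = 52.25 → 52
B: 0.75×202 + 0.25×39 = 151.50 + 9.75 = 161.25 → 161
= RGB(35, 52, 161)


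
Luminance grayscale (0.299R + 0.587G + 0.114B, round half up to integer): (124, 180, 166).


Gray = 0.299×R + 0.587×G + 0.114×B
Gray = 0.299×124 + 0.587×180 + 0.114×166
Gray = 37.076 + 105.660 + 18.924
Gray = 161.660 → round half up → 162
Gray = 162


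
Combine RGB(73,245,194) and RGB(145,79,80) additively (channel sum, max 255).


Additive: each channel = min(255, C₁+C₂)
R: 73+145 = 218 → 218
G: 245+79 = 324 → 255
B: 194+80 = 274 → 255
= RGB(218, 255, 255)


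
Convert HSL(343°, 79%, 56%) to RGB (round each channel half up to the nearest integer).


H=343°, S=0.79, L=0.56
C = (1-|2L-1|)×S = (1-|0.12|)×0.79 = 0.6952
H' = H/60 = 343/60 ≈ 5.7167; X = C×(1-|H' mod 2 - 1|) ≈ 0.1970
m = L - C/2 = 0.56 - 0.3476 = 0.2124
Sector ⌊H'⌋ = 5 → (R',G',B') = (0.6952, 0.0, ≈0.1970)
RGB = ((R'+m)×255, (G'+m)×255, (B'+m)×255) = (231.438, 54.162, 104.3902)
Round half up → RGB(231, 54, 104)


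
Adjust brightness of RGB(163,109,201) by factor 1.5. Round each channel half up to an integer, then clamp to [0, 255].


Multiply each channel by 1.5, round half up, clamp to [0, 255]
R: 163×1.5 = 244.5 → round → 245
G: 109×1.5 = 163.5 → round → 164
B: 201×1.5 = 301.5 → round → 302 → clamp → 255
= RGB(245, 164, 255)


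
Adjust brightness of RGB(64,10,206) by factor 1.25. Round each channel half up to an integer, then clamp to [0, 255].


Multiply each channel by 1.25, round half up, clamp to [0, 255]
R: 64×1.25 = 80
G: 10×1.25 = 12.5 → round → 13
B: 206×1.25 = 257.5 → round → 258 → clamp → 255
= RGB(80, 13, 255)


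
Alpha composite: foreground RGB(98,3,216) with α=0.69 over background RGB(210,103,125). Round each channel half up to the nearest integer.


C = α×F + (1-α)×B, with 1-α = 0.31
R: 0.69×98 + 0.31×210 = 67.62 + 65.10 = 132.72 → 133
G: 0.69×3 + 0.31×103 = 2.07 + 31.93 = 34.00 → 34
B: 0.69×216 + 0.31×125 = 149.04 + 38.75 = 187.79 → 188
= RGB(133, 34, 188)


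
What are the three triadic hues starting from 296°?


Triadic: equally spaced at 120° intervals
H1 = 296°
H2 = (296 + 120) mod 360 = 56°
H3 = (296 + 240) mod 360 = 176°
Triadic = 296°, 56°, 176°


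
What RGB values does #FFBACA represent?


FF → 255 (R)
BA → 186 (G)
CA → 202 (B)
= RGB(255, 186, 202)


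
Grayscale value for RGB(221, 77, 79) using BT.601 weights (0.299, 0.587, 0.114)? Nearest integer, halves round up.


Gray = 0.299×R + 0.587×G + 0.114×B
Gray = 0.299×221 + 0.587×77 + 0.114×79
Gray = 66.079 + 45.199 + 9.006
Gray = 120.284 → round half up → 120
Gray = 120


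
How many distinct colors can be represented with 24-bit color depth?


Colors = 2^bits = 2^24
= 16,777,216 colors


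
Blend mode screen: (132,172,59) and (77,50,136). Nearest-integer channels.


Screen: C = 255 - (255-A)×(255-B)/255, rounded to nearest integer
R: 255 - (255-132)×(255-77)/255 = 255 - 21894/255 ≈ 255 - 85.859 = 169.141 → 169
G: 255 - (255-172)×(255-50)/255 = 255 - 17015/255 ≈ 255 - 66.725 = 188.275 → 188
B: 255 - (255-59)×(255-136)/255 = 255 - 23324/255 ≈ 255 - 91.467 = 163.533 → 164
= RGB(169, 188, 164)


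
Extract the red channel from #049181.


Color: #049181
R = 04 = 4
G = 91 = 145
B = 81 = 129
Red = 4


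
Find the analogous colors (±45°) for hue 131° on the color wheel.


Base hue: 131°
Left analog: (131 - 45) mod 360 = 86°
Right analog: (131 + 45) mod 360 = 176°
Analogous hues = 86° and 176°


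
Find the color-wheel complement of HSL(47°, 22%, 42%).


Complement = opposite side of color wheel = hue + 180°
H' = (47 + 180) mod 360 = 227°
S and L unchanged.
= HSL(227°, 22%, 42%)


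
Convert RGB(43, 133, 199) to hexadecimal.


R = 43 → 2B (hex)
G = 133 → 85 (hex)
B = 199 → C7 (hex)
Hex = #2B85C7


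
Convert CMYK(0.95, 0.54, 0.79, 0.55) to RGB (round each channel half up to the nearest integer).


R = 255 × (1-C) × (1-K) = 255 × 0.05 × 0.45 = 5.7375 → 6
G = 255 × (1-M) × (1-K) = 255 × 0.46 × 0.45 = 52.785 → 53
B = 255 × (1-Y) × (1-K) = 255 × 0.21 × 0.45 = 24.0975 → 24
= RGB(6, 53, 24)


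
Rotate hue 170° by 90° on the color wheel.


New hue = (H + rotation) mod 360
New hue = (170 + 90) mod 360
= 260 mod 360
= 260°


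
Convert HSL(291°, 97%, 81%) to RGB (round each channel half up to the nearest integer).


H=291°, S=0.97, L=0.81
C = (1-|2L-1|)×S = (1-|0.62|)×0.97 = 0.3686
H' = H/60 = 291/60 ≈ 4.8500; X = C×(1-|H' mod 2 - 1|) = 0.31331
m = L - C/2 = 0.81 - 0.1843 = 0.6257
Sector ⌊H'⌋ = 4 → (R',G',B') = (0.31331, 0.0, 0.3686)
RGB = ((R'+m)×255, (G'+m)×255, (B'+m)×255) = (239.44755, 159.5535, 253.5465)
Round half up → RGB(239, 160, 254)


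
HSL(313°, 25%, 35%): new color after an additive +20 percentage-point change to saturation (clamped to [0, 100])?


Original S = 25%
Adjustment = +20 percentage points
New S = 25 + (20) = 45
Clamp to [0, 100] → 45
= HSL(313°, 45%, 35%)


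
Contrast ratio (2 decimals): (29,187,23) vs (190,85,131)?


Linearize each sRGB channel c=v/255: c/12.92 if c ≤ 0.04045 else ((c+0.055)/1.055)^2.4
L = 0.2126×R_lin + 0.7152×G_lin + 0.0722×B_lin
Color 1 (29,187,23):
  R=29: 29/255≈0.1137 > 0.04045 → ((0.1137+0.055)/1.055)^2.4 ≈ 0.01229
  G=187: 187/255≈0.7333 > 0.04045 → ((0.7333+0.055)/1.055)^2.4 ≈ 0.49693
  B=23: 23/255≈0.0902 > 0.04045 → ((0.0902+0.055)/1.055)^2.4 ≈ 0.00857
  L1 = 0.2126×0.01229 + 0.7152×0.49693 + 0.0722×0.00857 ≈ 0.35864
Color 2 (190,85,131):
  R=190: 190/255≈0.7451 > 0.04045 → ((0.7451+0.055)/1.055)^2.4 ≈ 0.51492
  G=85: 85/255≈0.3333 > 0.04045 → ((0.3333+0.055)/1.055)^2.4 ≈ 0.09084
  B=131: 131/255≈0.5137 > 0.04045 → ((0.5137+0.055)/1.055)^2.4 ≈ 0.22697
  L2 = 0.2126×0.51492 + 0.7152×0.09084 + 0.0722×0.22697 ≈ 0.19083
Lighter = 0.35864, Darker = 0.19083
Ratio = (L_lighter + 0.05) / (L_darker + 0.05)
Ratio = (0.35864 + 0.05) / (0.19083 + 0.05) = 0.40864 / 0.24083 ≈ 1.6968
Ratio ≈ 1.70:1
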